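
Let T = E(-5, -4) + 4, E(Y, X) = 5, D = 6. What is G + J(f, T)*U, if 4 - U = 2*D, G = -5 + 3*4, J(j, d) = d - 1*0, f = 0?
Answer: -65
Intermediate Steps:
T = 9 (T = 5 + 4 = 9)
J(j, d) = d (J(j, d) = d + 0 = d)
G = 7 (G = -5 + 12 = 7)
U = -8 (U = 4 - 2*6 = 4 - 1*12 = 4 - 12 = -8)
G + J(f, T)*U = 7 + 9*(-8) = 7 - 72 = -65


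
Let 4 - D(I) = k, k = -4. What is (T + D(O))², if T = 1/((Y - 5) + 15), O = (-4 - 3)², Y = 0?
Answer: 6561/100 ≈ 65.610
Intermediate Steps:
O = 49 (O = (-7)² = 49)
D(I) = 8 (D(I) = 4 - 1*(-4) = 4 + 4 = 8)
T = ⅒ (T = 1/((0 - 5) + 15) = 1/(-5 + 15) = 1/10 = ⅒ ≈ 0.10000)
(T + D(O))² = (⅒ + 8)² = (81/10)² = 6561/100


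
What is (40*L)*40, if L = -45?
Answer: -72000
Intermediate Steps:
(40*L)*40 = (40*(-45))*40 = -1800*40 = -72000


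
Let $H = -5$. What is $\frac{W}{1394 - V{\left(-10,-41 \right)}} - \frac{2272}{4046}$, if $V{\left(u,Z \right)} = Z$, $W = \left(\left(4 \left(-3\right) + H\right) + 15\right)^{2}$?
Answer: $- \frac{231724}{414715} \approx -0.55875$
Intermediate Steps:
$W = 4$ ($W = \left(\left(4 \left(-3\right) - 5\right) + 15\right)^{2} = \left(\left(-12 - 5\right) + 15\right)^{2} = \left(-17 + 15\right)^{2} = \left(-2\right)^{2} = 4$)
$\frac{W}{1394 - V{\left(-10,-41 \right)}} - \frac{2272}{4046} = \frac{4}{1394 - -41} - \frac{2272}{4046} = \frac{4}{1394 + 41} - \frac{1136}{2023} = \frac{4}{1435} - \frac{1136}{2023} = - \frac{231724}{414715}$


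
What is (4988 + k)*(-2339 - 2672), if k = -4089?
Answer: -4504889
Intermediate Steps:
(4988 + k)*(-2339 - 2672) = (4988 - 4089)*(-2339 - 2672) = 899*(-5011) = -4504889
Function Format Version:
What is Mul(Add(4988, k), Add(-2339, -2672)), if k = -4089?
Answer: -4504889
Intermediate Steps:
Mul(Add(4988, k), Add(-2339, -2672)) = Mul(Add(4988, -4089), Add(-2339, -2672)) = Mul(899, -5011) = -4504889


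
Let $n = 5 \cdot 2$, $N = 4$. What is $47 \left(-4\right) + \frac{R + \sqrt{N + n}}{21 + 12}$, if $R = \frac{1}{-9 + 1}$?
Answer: $- \frac{49633}{264} + \frac{\sqrt{14}}{33} \approx -187.89$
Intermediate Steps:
$n = 10$
$R = - \frac{1}{8}$ ($R = \frac{1}{-8} = - \frac{1}{8} \approx -0.125$)
$47 \left(-4\right) + \frac{R + \sqrt{N + n}}{21 + 12} = 47 \left(-4\right) + \frac{- \frac{1}{8} + \sqrt{4 + 10}}{21 + 12} = -188 + \frac{- \frac{1}{8} + \sqrt{14}}{33} = -188 + \left(- \frac{1}{8} + \sqrt{14}\right) \frac{1}{33} = -188 - \left(\frac{1}{264} - \frac{\sqrt{14}}{33}\right) = - \frac{49633}{264} + \frac{\sqrt{14}}{33}$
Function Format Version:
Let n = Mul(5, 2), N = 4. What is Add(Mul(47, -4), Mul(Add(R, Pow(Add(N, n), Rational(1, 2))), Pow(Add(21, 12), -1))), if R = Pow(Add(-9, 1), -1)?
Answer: Add(Rational(-49633, 264), Mul(Rational(1, 33), Pow(14, Rational(1, 2)))) ≈ -187.89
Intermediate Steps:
n = 10
R = Rational(-1, 8) (R = Pow(-8, -1) = Rational(-1, 8) ≈ -0.12500)
Add(Mul(47, -4), Mul(Add(R, Pow(Add(N, n), Rational(1, 2))), Pow(Add(21, 12), -1))) = Add(Mul(47, -4), Mul(Add(Rational(-1, 8), Pow(Add(4, 10), Rational(1, 2))), Pow(Add(21, 12), -1))) = Add(-188, Mul(Add(Rational(-1, 8), Pow(14, Rational(1, 2))), Pow(33, -1))) = Add(-188, Mul(Add(Rational(-1, 8), Pow(14, Rational(1, 2))), Rational(1, 33))) = Add(-188, Add(Rational(-1, 264), Mul(Rational(1, 33), Pow(14, Rational(1, 2))))) = Add(Rational(-49633, 264), Mul(Rational(1, 33), Pow(14, Rational(1, 2))))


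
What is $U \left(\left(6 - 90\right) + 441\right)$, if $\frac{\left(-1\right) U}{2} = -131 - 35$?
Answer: $118524$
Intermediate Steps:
$U = 332$ ($U = - 2 \left(-131 - 35\right) = \left(-2\right) \left(-166\right) = 332$)
$U \left(\left(6 - 90\right) + 441\right) = 332 \left(\left(6 - 90\right) + 441\right) = 332 \left(-84 + 441\right) = 332 \cdot 357 = 118524$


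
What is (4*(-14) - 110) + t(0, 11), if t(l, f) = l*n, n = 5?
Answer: -166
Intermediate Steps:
t(l, f) = 5*l (t(l, f) = l*5 = 5*l)
(4*(-14) - 110) + t(0, 11) = (4*(-14) - 110) + 5*0 = (-56 - 110) + 0 = -166 + 0 = -166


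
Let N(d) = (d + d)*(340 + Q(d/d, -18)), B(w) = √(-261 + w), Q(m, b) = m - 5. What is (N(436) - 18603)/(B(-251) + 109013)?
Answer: 9970656019/3961278227 - 1463408*I*√2/3961278227 ≈ 2.517 - 0.00052245*I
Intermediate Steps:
Q(m, b) = -5 + m
N(d) = 672*d (N(d) = (d + d)*(340 + (-5 + d/d)) = (2*d)*(340 + (-5 + 1)) = (2*d)*(340 - 4) = (2*d)*336 = 672*d)
(N(436) - 18603)/(B(-251) + 109013) = (672*436 - 18603)/(√(-261 - 251) + 109013) = (292992 - 18603)/(√(-512) + 109013) = 274389/(16*I*√2 + 109013) = 274389/(109013 + 16*I*√2)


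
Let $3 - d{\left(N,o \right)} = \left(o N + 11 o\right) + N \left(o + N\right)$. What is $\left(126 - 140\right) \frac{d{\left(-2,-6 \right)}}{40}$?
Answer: $- \frac{287}{20} \approx -14.35$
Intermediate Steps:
$d{\left(N,o \right)} = 3 - 11 o - N o - N \left(N + o\right)$ ($d{\left(N,o \right)} = 3 - \left(\left(o N + 11 o\right) + N \left(o + N\right)\right) = 3 - \left(\left(N o + 11 o\right) + N \left(N + o\right)\right) = 3 - \left(\left(11 o + N o\right) + N \left(N + o\right)\right) = 3 - \left(11 o + N o + N \left(N + o\right)\right) = 3 - 11 o - N o - N \left(N + o\right)$)
$\left(126 - 140\right) \frac{d{\left(-2,-6 \right)}}{40} = \left(126 - 140\right) \frac{3 - \left(-2\right)^{2} - -66 - \left(-4\right) \left(-6\right)}{40} = - 14 \left(3 - 4 + 66 - 24\right) \frac{1}{40} = - 14 \cdot 41 \cdot \frac{1}{40} = \left(-14\right) \frac{41}{40} = - \frac{287}{20}$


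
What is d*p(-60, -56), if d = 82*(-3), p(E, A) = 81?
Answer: -19926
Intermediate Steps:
d = -246
d*p(-60, -56) = -246*81 = -19926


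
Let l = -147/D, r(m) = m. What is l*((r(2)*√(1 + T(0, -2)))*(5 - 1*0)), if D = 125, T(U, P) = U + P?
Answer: -294*I/25 ≈ -11.76*I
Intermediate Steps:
T(U, P) = P + U
l = -147/125 ≈ -1.1760
l*((r(2)*√(1 + T(0, -2)))*(5 - 1*0)) = -147*2*√(1 + (-2 + 0))*(5 - 1*0)/125 = -147*2*√(1 - 2)*(5 + 0)/125 = -147*2*√(-1)*5/125 = -147*2*I*5/125 = -294*I/25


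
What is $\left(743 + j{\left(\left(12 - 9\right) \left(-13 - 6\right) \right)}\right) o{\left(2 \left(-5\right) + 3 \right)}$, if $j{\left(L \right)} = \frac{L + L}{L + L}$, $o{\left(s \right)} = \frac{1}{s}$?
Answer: $- \frac{744}{7} \approx -106.29$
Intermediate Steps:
$j{\left(L \right)} = 1$ ($j{\left(L \right)} = \frac{2 L}{2 L} = 2 L \frac{1}{2 L} = 1$)
$\left(743 + j{\left(\left(12 - 9\right) \left(-13 - 6\right) \right)}\right) o{\left(2 \left(-5\right) + 3 \right)} = \frac{743 + 1}{2 \left(-5\right) + 3} = \frac{744}{-10 + 3} = \frac{744}{-7} = 744 \left(- \frac{1}{7}\right) = - \frac{744}{7}$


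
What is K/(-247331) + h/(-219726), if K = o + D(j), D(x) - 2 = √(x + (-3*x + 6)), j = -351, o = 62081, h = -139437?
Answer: 330886403/862619862 - 2*√177/247331 ≈ 0.38348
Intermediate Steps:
D(x) = 2 + √(6 - 2*x) (D(x) = 2 + √(x + (-3*x + 6)) = 2 + √(x + (6 - 3*x)) = 2 + √(6 - 2*x))
K = 62083 + 2*√177 (K = 62081 + (2 + √(6 - 2*(-351))) = 62081 + (2 + √(6 + 702)) = 62081 + (2 + √708) = 62081 + (2 + 2*√177) = 62083 + 2*√177 ≈ 62110.)
K/(-247331) + h/(-219726) = (62083 + 2*√177)/(-247331) - 139437/(-219726) = (62083 + 2*√177)*(-1/247331) - 139437*(-1/219726) = (-8869/35333 - 2*√177/247331) + 15493/24414 = 330886403/862619862 - 2*√177/247331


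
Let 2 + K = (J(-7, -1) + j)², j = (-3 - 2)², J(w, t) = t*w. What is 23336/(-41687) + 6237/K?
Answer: 33736061/6086302 ≈ 5.5429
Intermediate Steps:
j = 25 (j = (-5)² = 25)
K = 1022 (K = -2 + (-1*(-7) + 25)² = -2 + (7 + 25)² = -2 + 32² = -2 + 1024 = 1022)
23336/(-41687) + 6237/K = 23336/(-41687) + 6237/1022 = 23336*(-1/41687) + 6237*(1/1022) = -23336/41687 + 891/146 = 33736061/6086302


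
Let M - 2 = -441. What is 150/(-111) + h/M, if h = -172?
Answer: -15586/16243 ≈ -0.95955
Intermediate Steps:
M = -439 (M = 2 - 441 = -439)
150/(-111) + h/M = 150/(-111) - 172/(-439) = 150*(-1/111) - 172*(-1/439) = -50/37 + 172/439 = -15586/16243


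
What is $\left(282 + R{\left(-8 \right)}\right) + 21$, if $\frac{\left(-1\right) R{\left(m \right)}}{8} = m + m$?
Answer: $431$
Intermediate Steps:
$R{\left(m \right)} = - 16 m$ ($R{\left(m \right)} = - 8 \left(m + m\right) = - 8 \cdot 2 m = - 16 m$)
$\left(282 + R{\left(-8 \right)}\right) + 21 = \left(282 - -128\right) + 21 = \left(282 + 128\right) + 21 = 410 + 21 = 431$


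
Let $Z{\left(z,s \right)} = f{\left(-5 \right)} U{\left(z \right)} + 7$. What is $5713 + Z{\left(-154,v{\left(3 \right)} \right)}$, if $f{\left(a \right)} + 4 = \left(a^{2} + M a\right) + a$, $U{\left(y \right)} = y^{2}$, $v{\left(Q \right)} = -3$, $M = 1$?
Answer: $266596$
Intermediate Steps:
$f{\left(a \right)} = -4 + a^{2} + 2 a$ ($f{\left(a \right)} = -4 + \left(\left(a^{2} + 1 a\right) + a\right) = -4 + \left(\left(a^{2} + a\right) + a\right) = -4 + \left(\left(a + a^{2}\right) + a\right) = -4 + \left(a^{2} + 2 a\right) = -4 + a^{2} + 2 a$)
$Z{\left(z,s \right)} = 7 + 11 z^{2}$ ($Z{\left(z,s \right)} = \left(-4 + \left(-5\right)^{2} + 2 \left(-5\right)\right) z^{2} + 7 = \left(-4 + 25 - 10\right) z^{2} + 7 = 11 z^{2} + 7 = 7 + 11 z^{2}$)
$5713 + Z{\left(-154,v{\left(3 \right)} \right)} = 5713 + \left(7 + 11 \left(-154\right)^{2}\right) = 5713 + \left(7 + 11 \cdot 23716\right) = 5713 + \left(7 + 260876\right) = 5713 + 260883 = 266596$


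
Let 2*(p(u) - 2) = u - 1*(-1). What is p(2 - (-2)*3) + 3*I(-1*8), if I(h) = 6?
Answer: 49/2 ≈ 24.500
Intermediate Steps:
p(u) = 5/2 + u/2 (p(u) = 2 + (u - 1*(-1))/2 = 2 + (u + 1)/2 = 2 + (1 + u)/2 = 2 + (½ + u/2) = 5/2 + u/2)
p(2 - (-2)*3) + 3*I(-1*8) = (5/2 + (2 - (-2)*3)/2) + 3*6 = (5/2 + (2 - 1*(-6))/2) + 18 = (5/2 + (2 + 6)/2) + 18 = (5/2 + (½)*8) + 18 = (5/2 + 4) + 18 = 13/2 + 18 = 49/2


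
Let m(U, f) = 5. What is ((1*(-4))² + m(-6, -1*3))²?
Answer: 441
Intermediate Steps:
((1*(-4))² + m(-6, -1*3))² = ((1*(-4))² + 5)² = ((-4)² + 5)² = (16 + 5)² = 21² = 441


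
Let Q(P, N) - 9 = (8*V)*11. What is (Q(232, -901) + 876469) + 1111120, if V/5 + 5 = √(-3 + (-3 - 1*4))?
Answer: 1985398 + 440*I*√10 ≈ 1.9854e+6 + 1391.4*I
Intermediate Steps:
V = -25 + 5*I*√10 (V = -25 + 5*√(-3 + (-3 - 1*4)) = -25 + 5*√(-3 + (-3 - 4)) = -25 + 5*√(-3 - 7) = -25 + 5*√(-10) = -25 + 5*(I*√10) = -25 + 5*I*√10 ≈ -25.0 + 15.811*I)
Q(P, N) = -2191 + 440*I*√10 (Q(P, N) = 9 + (8*(-25 + 5*I*√10))*11 = 9 + (-200 + 40*I*√10)*11 = 9 + (-2200 + 440*I*√10) = -2191 + 440*I*√10)
(Q(232, -901) + 876469) + 1111120 = ((-2191 + 440*I*√10) + 876469) + 1111120 = (874278 + 440*I*√10) + 1111120 = 1985398 + 440*I*√10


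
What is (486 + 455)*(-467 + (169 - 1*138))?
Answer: -410276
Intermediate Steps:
(486 + 455)*(-467 + (169 - 1*138)) = 941*(-467 + (169 - 138)) = 941*(-467 + 31) = 941*(-436) = -410276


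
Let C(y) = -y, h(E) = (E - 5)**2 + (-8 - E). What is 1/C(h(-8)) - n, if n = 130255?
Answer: -22013096/169 ≈ -1.3026e+5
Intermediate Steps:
h(E) = -8 + (-5 + E)**2 - E (h(E) = (-5 + E)**2 + (-8 - E) = -8 + (-5 + E)**2 - E)
1/C(h(-8)) - n = 1/(-(-8 + (-5 - 8)**2 - 1*(-8))) - 1*130255 = 1/(-(-8 + (-13)**2 + 8)) - 130255 = 1/(-(-8 + 169 + 8)) - 130255 = 1/(-1*169) - 130255 = 1/(-169) - 130255 = -1/169 - 130255 = -22013096/169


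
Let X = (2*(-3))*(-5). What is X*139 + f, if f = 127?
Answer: 4297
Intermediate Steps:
X = 30 (X = -6*(-5) = 30)
X*139 + f = 30*139 + 127 = 4170 + 127 = 4297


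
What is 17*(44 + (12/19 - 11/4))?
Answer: 54111/76 ≈ 711.99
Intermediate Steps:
17*(44 + (12/19 - 11/4)) = 17*(44 - 161/76) = 17*(3183/76) = 54111/76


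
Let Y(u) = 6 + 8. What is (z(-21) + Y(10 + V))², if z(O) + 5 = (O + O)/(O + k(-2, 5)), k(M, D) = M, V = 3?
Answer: 62001/529 ≈ 117.20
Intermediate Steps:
z(O) = -5 + 2*O/(-2 + O) (z(O) = -5 + (O + O)/(O - 2) = -5 + (2*O)/(-2 + O) = -5 + 2*O/(-2 + O))
Y(u) = 14
(z(-21) + Y(10 + V))² = ((10 - 3*(-21))/(-2 - 21) + 14)² = ((10 + 63)/(-23) + 14)² = (-1/23*73 + 14)² = (-73/23 + 14)² = (249/23)² = 62001/529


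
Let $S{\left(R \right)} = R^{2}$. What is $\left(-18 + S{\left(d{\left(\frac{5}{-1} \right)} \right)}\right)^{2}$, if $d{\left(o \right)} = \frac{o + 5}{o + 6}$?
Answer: $324$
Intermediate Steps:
$d{\left(o \right)} = \frac{5 + o}{6 + o}$
$\left(-18 + S{\left(d{\left(\frac{5}{-1} \right)} \right)}\right)^{2} = \left(-18 + \left(\frac{5 + \frac{5}{-1}}{6 + \frac{5}{-1}}\right)^{2}\right)^{2} = \left(-18 + \left(\frac{5 + 5 \left(-1\right)}{6 + 5 \left(-1\right)}\right)^{2}\right)^{2} = \left(-18 + \left(\frac{5 - 5}{6 - 5}\right)^{2}\right)^{2} = \left(-18 + \left(1^{-1} \cdot 0\right)^{2}\right)^{2} = \left(-18 + \left(1 \cdot 0\right)^{2}\right)^{2} = \left(-18 + 0^{2}\right)^{2} = \left(-18 + 0\right)^{2} = \left(-18\right)^{2} = 324$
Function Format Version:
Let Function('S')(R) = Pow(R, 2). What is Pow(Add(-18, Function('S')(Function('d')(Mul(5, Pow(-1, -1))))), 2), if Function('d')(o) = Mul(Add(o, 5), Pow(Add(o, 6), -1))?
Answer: 324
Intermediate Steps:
Function('d')(o) = Mul(Pow(Add(6, o), -1), Add(5, o)) (Function('d')(o) = Mul(Add(5, o), Pow(Add(6, o), -1)) = Mul(Pow(Add(6, o), -1), Add(5, o)))
Pow(Add(-18, Function('S')(Function('d')(Mul(5, Pow(-1, -1))))), 2) = Pow(Add(-18, Pow(Mul(Pow(Add(6, Mul(5, Pow(-1, -1))), -1), Add(5, Mul(5, Pow(-1, -1)))), 2)), 2) = Pow(Add(-18, Pow(Mul(Pow(Add(6, Mul(5, -1)), -1), Add(5, Mul(5, -1))), 2)), 2) = Pow(Add(-18, Pow(Mul(Pow(Add(6, -5), -1), Add(5, -5)), 2)), 2) = Pow(Add(-18, Pow(Mul(Pow(1, -1), 0), 2)), 2) = Pow(Add(-18, Pow(Mul(1, 0), 2)), 2) = Pow(Add(-18, Pow(0, 2)), 2) = Pow(Add(-18, 0), 2) = Pow(-18, 2) = 324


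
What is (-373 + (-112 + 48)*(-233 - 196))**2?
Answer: 733488889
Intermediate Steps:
(-373 + (-112 + 48)*(-233 - 196))**2 = (-373 - 64*(-429))**2 = (-373 + 27456)**2 = 27083**2 = 733488889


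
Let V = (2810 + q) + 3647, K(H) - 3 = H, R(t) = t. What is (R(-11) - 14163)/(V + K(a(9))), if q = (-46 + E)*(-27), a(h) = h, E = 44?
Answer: -14174/6523 ≈ -2.1729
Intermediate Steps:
K(H) = 3 + H
q = 54 (q = (-46 + 44)*(-27) = -2*(-27) = 54)
V = 6511 (V = (2810 + 54) + 3647 = 2864 + 3647 = 6511)
(R(-11) - 14163)/(V + K(a(9))) = (-11 - 14163)/(6511 + (3 + 9)) = -14174/(6511 + 12) = -14174/6523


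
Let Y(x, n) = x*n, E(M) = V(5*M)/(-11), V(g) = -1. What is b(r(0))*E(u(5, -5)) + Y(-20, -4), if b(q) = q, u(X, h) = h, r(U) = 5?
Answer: 885/11 ≈ 80.455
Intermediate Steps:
E(M) = 1/11 (E(M) = -1/(-11) = -1*(-1/11) = 1/11)
Y(x, n) = n*x
b(r(0))*E(u(5, -5)) + Y(-20, -4) = 5*(1/11) - 4*(-20) = 5/11 + 80 = 885/11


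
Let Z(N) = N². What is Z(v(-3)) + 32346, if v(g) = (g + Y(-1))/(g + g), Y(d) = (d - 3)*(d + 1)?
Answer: 129385/4 ≈ 32346.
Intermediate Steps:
Y(d) = (1 + d)*(-3 + d) (Y(d) = (-3 + d)*(1 + d) = (1 + d)*(-3 + d))
v(g) = ½ (v(g) = (g + (-3 + (-1)² - 2*(-1)))/(g + g) = (g + (-3 + 1 + 2))/((2*g)) = (g + 0)*(1/(2*g)) = g*(1/(2*g)) = ½)
Z(v(-3)) + 32346 = (½)² + 32346 = ¼ + 32346 = 129385/4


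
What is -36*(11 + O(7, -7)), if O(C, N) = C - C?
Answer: -396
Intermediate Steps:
O(C, N) = 0
-36*(11 + O(7, -7)) = -36*(11 + 0) = -36*11 = -396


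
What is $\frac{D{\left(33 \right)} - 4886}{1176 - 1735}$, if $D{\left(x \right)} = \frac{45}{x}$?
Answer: $\frac{53731}{6149} \approx 8.7382$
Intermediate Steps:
$\frac{D{\left(33 \right)} - 4886}{1176 - 1735} = \frac{\frac{45}{33} - 4886}{1176 - 1735} = \frac{45 \cdot \frac{1}{33} - 4886}{-559} = \left(\frac{15}{11} - 4886\right) \left(- \frac{1}{559}\right) = \left(- \frac{53731}{11}\right) \left(- \frac{1}{559}\right) = \frac{53731}{6149}$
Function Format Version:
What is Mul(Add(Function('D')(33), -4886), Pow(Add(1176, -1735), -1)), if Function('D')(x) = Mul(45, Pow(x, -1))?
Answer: Rational(53731, 6149) ≈ 8.7382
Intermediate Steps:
Mul(Add(Function('D')(33), -4886), Pow(Add(1176, -1735), -1)) = Mul(Add(Mul(45, Pow(33, -1)), -4886), Pow(Add(1176, -1735), -1)) = Mul(Add(Mul(45, Rational(1, 33)), -4886), Pow(-559, -1)) = Mul(Add(Rational(15, 11), -4886), Rational(-1, 559)) = Mul(Rational(-53731, 11), Rational(-1, 559)) = Rational(53731, 6149)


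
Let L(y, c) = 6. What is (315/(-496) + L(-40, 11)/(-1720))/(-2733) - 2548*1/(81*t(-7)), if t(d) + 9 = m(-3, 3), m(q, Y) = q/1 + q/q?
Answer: 247555978729/86559794640 ≈ 2.8599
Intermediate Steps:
m(q, Y) = 1 + q (m(q, Y) = q*1 + 1 = q + 1 = 1 + q)
t(d) = -11 (t(d) = -9 + (1 - 3) = -9 - 2 = -11)
(315/(-496) + L(-40, 11)/(-1720))/(-2733) - 2548*1/(81*t(-7)) = (315/(-496) + 6/(-1720))/(-2733) - 2548/((-11*81)) = (315*(-1/496) + 6*(-1/1720))*(-1/2733) - 2548/(-891) = (-315/496 - 3/860)*(-1/2733) - 2548*(-1/891) = -68097/106640*(-1/2733) + 2548/891 = 22699/97149040 + 2548/891 = 247555978729/86559794640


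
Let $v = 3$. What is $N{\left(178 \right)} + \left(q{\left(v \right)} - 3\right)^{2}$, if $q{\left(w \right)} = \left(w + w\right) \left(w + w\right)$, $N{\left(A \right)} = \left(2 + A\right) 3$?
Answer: $1629$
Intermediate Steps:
$N{\left(A \right)} = 6 + 3 A$
$q{\left(w \right)} = 4 w^{2}$ ($q{\left(w \right)} = 2 w 2 w = 4 w^{2}$)
$N{\left(178 \right)} + \left(q{\left(v \right)} - 3\right)^{2} = \left(6 + 3 \cdot 178\right) + \left(4 \cdot 3^{2} - 3\right)^{2} = \left(6 + 534\right) + \left(4 \cdot 9 - 3\right)^{2} = 540 + \left(36 - 3\right)^{2} = 540 + 33^{2} = 540 + 1089 = 1629$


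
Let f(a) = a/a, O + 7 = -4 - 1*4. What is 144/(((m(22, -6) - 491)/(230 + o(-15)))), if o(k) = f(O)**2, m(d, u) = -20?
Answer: -4752/73 ≈ -65.096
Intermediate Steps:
O = -15 (O = -7 + (-4 - 1*4) = -7 + (-4 - 4) = -7 - 8 = -15)
f(a) = 1
o(k) = 1 (o(k) = 1**2 = 1)
144/(((m(22, -6) - 491)/(230 + o(-15)))) = 144/(((-20 - 491)/(230 + 1))) = 144/((-511/231)) = 144/((-511*1/231)) = 144/(-73/33) = 144*(-33/73) = -4752/73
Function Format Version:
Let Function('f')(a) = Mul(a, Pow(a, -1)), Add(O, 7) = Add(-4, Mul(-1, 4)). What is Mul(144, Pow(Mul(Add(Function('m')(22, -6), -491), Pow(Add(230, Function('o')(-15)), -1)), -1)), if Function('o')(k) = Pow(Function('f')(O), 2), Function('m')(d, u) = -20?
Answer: Rational(-4752, 73) ≈ -65.096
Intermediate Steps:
O = -15 (O = Add(-7, Add(-4, Mul(-1, 4))) = Add(-7, Add(-4, -4)) = Add(-7, -8) = -15)
Function('f')(a) = 1
Function('o')(k) = 1 (Function('o')(k) = Pow(1, 2) = 1)
Mul(144, Pow(Mul(Add(Function('m')(22, -6), -491), Pow(Add(230, Function('o')(-15)), -1)), -1)) = Mul(144, Pow(Mul(Add(-20, -491), Pow(Add(230, 1), -1)), -1)) = Mul(144, Pow(Mul(-511, Pow(231, -1)), -1)) = Mul(144, Pow(Mul(-511, Rational(1, 231)), -1)) = Mul(144, Pow(Rational(-73, 33), -1)) = Mul(144, Rational(-33, 73)) = Rational(-4752, 73)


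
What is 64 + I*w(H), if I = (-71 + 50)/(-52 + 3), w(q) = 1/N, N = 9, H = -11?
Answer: 1345/21 ≈ 64.048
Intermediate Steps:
w(q) = 1/9
I = 3/7 (I = -21/(-49) = -21*(-1/49) = 3/7 ≈ 0.42857)
64 + I*w(H) = 64 + (3/7)*(1/9) = 64 + 1/21 = 1345/21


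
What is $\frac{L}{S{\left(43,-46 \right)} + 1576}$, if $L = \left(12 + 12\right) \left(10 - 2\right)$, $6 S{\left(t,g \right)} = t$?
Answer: $\frac{1152}{9499} \approx 0.12128$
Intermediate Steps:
$S{\left(t,g \right)} = \frac{t}{6}$
$L = 192$ ($L = 24 \cdot 8 = 192$)
$\frac{L}{S{\left(43,-46 \right)} + 1576} = \frac{192}{\frac{1}{6} \cdot 43 + 1576} = \frac{192}{\frac{43}{6} + 1576} = \frac{192}{\frac{9499}{6}} = 192 \cdot \frac{6}{9499} = \frac{1152}{9499}$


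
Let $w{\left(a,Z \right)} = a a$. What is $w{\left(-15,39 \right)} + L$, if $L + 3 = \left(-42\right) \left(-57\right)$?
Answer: $2616$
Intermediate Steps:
$w{\left(a,Z \right)} = a^{2}$
$L = 2391$ ($L = -3 - -2394 = -3 + 2394 = 2391$)
$w{\left(-15,39 \right)} + L = \left(-15\right)^{2} + 2391 = 225 + 2391 = 2616$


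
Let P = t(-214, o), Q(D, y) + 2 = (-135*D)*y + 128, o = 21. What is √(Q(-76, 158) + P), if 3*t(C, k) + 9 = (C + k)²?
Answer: √14702574/3 ≈ 1278.1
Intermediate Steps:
Q(D, y) = 126 - 135*D*y (Q(D, y) = -2 + ((-135*D)*y + 128) = -2 + (-135*D*y + 128) = -2 + (128 - 135*D*y) = 126 - 135*D*y)
t(C, k) = -3 + (C + k)²/3
P = 37240/3 (P = -3 + (-214 + 21)²/3 = -3 + (⅓)*(-193)² = -3 + (⅓)*37249 = -3 + 37249/3 = 37240/3 ≈ 12413.)
√(Q(-76, 158) + P) = √((126 - 135*(-76)*158) + 37240/3) = √((126 + 1621080) + 37240/3) = √(1621206 + 37240/3) = √(4900858/3) = √14702574/3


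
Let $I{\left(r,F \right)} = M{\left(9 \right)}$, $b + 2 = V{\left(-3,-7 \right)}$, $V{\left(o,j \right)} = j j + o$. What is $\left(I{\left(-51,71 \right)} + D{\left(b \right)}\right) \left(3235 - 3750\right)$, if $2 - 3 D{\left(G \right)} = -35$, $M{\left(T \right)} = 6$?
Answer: $- \frac{28325}{3} \approx -9441.7$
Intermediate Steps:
$V{\left(o,j \right)} = o + j^{2}$ ($V{\left(o,j \right)} = j^{2} + o = o + j^{2}$)
$b = 44$ ($b = -2 - \left(3 - \left(-7\right)^{2}\right) = -2 + \left(-3 + 49\right) = -2 + 46 = 44$)
$D{\left(G \right)} = \frac{37}{3}$ ($D{\left(G \right)} = \frac{2}{3} - - \frac{35}{3} = \frac{2}{3} + \frac{35}{3} = \frac{37}{3}$)
$I{\left(r,F \right)} = 6$
$\left(I{\left(-51,71 \right)} + D{\left(b \right)}\right) \left(3235 - 3750\right) = \left(6 + \frac{37}{3}\right) \left(3235 - 3750\right) = \frac{55}{3} \left(-515\right) = - \frac{28325}{3}$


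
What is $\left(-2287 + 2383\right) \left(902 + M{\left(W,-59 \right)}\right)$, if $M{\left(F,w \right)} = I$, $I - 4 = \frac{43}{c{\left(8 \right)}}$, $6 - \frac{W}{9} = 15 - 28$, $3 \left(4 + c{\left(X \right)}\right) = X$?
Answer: $83880$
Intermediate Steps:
$c{\left(X \right)} = -4 + \frac{X}{3}$
$W = 171$ ($W = 54 - 9 \left(15 - 28\right) = 54 - -117 = 54 + 117 = 171$)
$I = - \frac{113}{4}$ ($I = 4 + \frac{43}{-4 + \frac{1}{3} \cdot 8} = 4 + \frac{43}{-4 + \frac{8}{3}} = 4 + \frac{43}{- \frac{4}{3}} = 4 + 43 \left(- \frac{3}{4}\right) = 4 - \frac{129}{4} = - \frac{113}{4} \approx -28.25$)
$M{\left(F,w \right)} = - \frac{113}{4}$
$\left(-2287 + 2383\right) \left(902 + M{\left(W,-59 \right)}\right) = \left(-2287 + 2383\right) \left(902 - \frac{113}{4}\right) = 96 \cdot \frac{3495}{4} = 83880$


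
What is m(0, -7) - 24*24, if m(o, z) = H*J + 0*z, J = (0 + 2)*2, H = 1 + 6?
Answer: -548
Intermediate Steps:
H = 7
J = 4 (J = 2*2 = 4)
m(o, z) = 28 (m(o, z) = 7*4 + 0*z = 28 + 0 = 28)
m(0, -7) - 24*24 = 28 - 24*24 = 28 - 576 = -548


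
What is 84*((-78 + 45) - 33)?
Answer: -5544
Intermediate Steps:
84*((-78 + 45) - 33) = 84*(-33 - 33) = 84*(-66) = -5544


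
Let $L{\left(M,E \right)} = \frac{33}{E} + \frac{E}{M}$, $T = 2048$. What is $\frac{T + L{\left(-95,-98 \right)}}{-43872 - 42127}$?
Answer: $- \frac{19073349}{800650690} \approx -0.023822$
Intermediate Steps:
$\frac{T + L{\left(-95,-98 \right)}}{-43872 - 42127} = \frac{2048 + \left(\frac{33}{-98} - \frac{98}{-95}\right)}{-43872 - 42127} = \frac{2048 + \left(33 \left(- \frac{1}{98}\right) - - \frac{98}{95}\right)}{-85999} = \left(2048 + \left(- \frac{33}{98} + \frac{98}{95}\right)\right) \left(- \frac{1}{85999}\right) = \left(2048 + \frac{6469}{9310}\right) \left(- \frac{1}{85999}\right) = \frac{19073349}{9310} \left(- \frac{1}{85999}\right) = - \frac{19073349}{800650690}$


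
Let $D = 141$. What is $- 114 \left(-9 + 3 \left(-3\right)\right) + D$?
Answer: $2193$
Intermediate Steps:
$- 114 \left(-9 + 3 \left(-3\right)\right) + D = - 114 \left(-9 + 3 \left(-3\right)\right) + 141 = - 114 \left(-9 - 9\right) + 141 = \left(-114\right) \left(-18\right) + 141 = 2052 + 141 = 2193$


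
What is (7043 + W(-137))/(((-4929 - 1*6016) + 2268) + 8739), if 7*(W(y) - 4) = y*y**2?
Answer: -1261012/217 ≈ -5811.1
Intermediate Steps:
W(y) = 4 + y**3/7 (W(y) = 4 + (y*y**2)/7 = 4 + y**3/7)
(7043 + W(-137))/(((-4929 - 1*6016) + 2268) + 8739) = (7043 + (4 + (1/7)*(-137)**3))/(((-4929 - 1*6016) + 2268) + 8739) = (7043 + (4 + (1/7)*(-2571353)))/(((-4929 - 6016) + 2268) + 8739) = (7043 + (4 - 2571353/7))/((-10945 + 2268) + 8739) = (7043 - 2571325/7)/(-8677 + 8739) = -2522024/7/62 = -2522024/7*1/62 = -1261012/217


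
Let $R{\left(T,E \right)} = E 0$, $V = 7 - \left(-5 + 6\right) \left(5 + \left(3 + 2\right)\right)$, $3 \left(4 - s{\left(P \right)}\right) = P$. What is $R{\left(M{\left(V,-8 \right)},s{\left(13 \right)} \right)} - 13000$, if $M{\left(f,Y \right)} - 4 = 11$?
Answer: $-13000$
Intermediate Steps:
$s{\left(P \right)} = 4 - \frac{P}{3}$
$V = -3$ ($V = 7 - 1 \left(5 + 5\right) = 7 - 1 \cdot 10 = 7 - 10 = -3$)
$M{\left(f,Y \right)} = 15$ ($M{\left(f,Y \right)} = 4 + 11 = 15$)
$R{\left(T,E \right)} = 0$
$R{\left(M{\left(V,-8 \right)},s{\left(13 \right)} \right)} - 13000 = 0 - 13000 = -13000$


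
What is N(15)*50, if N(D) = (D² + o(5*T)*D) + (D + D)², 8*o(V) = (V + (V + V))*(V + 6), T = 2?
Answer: 101250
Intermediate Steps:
o(V) = 3*V*(6 + V)/8 (o(V) = ((V + (V + V))*(V + 6))/8 = ((V + 2*V)*(6 + V))/8 = ((3*V)*(6 + V))/8 = (3*V*(6 + V))/8 = 3*V*(6 + V)/8)
N(D) = 5*D² + 60*D (N(D) = (D² + (3*(5*2)*(6 + 5*2)/8)*D) + (D + D)² = (D² + ((3/8)*10*(6 + 10))*D) + (2*D)² = (D² + ((3/8)*10*16)*D) + 4*D² = (D² + 60*D) + 4*D² = 5*D² + 60*D)
N(15)*50 = (5*15*(12 + 15))*50 = (5*15*27)*50 = 2025*50 = 101250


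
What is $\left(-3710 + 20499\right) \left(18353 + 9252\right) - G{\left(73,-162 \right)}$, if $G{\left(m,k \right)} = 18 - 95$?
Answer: $463460422$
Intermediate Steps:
$G{\left(m,k \right)} = -77$
$\left(-3710 + 20499\right) \left(18353 + 9252\right) - G{\left(73,-162 \right)} = \left(-3710 + 20499\right) \left(18353 + 9252\right) - -77 = 16789 \cdot 27605 + 77 = 463460345 + 77 = 463460422$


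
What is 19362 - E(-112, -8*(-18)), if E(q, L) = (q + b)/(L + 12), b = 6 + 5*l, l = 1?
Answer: 3020573/156 ≈ 19363.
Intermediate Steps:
b = 11 (b = 6 + 5*1 = 6 + 5 = 11)
E(q, L) = (11 + q)/(12 + L) (E(q, L) = (q + 11)/(L + 12) = (11 + q)/(12 + L))
19362 - E(-112, -8*(-18)) = 19362 - (11 - 112)/(12 - 8*(-18)) = 19362 - (-101)/(12 + 144) = 19362 - (-101)/156 = 19362 - 1*(-101/156) = 19362 + 101/156 = 3020573/156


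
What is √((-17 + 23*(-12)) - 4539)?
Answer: 4*I*√302 ≈ 69.513*I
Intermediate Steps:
√((-17 + 23*(-12)) - 4539) = √((-17 - 276) - 4539) = √(-293 - 4539) = √(-4832) = 4*I*√302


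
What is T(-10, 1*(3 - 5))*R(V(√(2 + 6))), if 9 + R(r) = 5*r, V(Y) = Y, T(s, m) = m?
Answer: 18 - 20*√2 ≈ -10.284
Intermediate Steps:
R(r) = -9 + 5*r
T(-10, 1*(3 - 5))*R(V(√(2 + 6))) = (1*(3 - 5))*(-9 + 5*√(2 + 6)) = (1*(-2))*(-9 + 5*√8) = -2*(-9 + 5*(2*√2)) = -2*(-9 + 10*√2) = 18 - 20*√2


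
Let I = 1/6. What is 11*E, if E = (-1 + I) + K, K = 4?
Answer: 209/6 ≈ 34.833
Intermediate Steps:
I = ⅙ ≈ 0.16667
E = 19/6 (E = (-1 + ⅙) + 4 = -⅚ + 4 = 19/6 ≈ 3.1667)
11*E = 11*(19/6) = 209/6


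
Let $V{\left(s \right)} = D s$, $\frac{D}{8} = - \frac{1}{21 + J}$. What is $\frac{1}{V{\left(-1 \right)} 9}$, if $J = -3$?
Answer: $\frac{1}{4} \approx 0.25$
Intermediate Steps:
$D = - \frac{4}{9}$ ($D = 8 \left(- \frac{1}{21 - 3}\right) = 8 \left(- \frac{1}{18}\right) = - \frac{4}{9} \approx -0.44444$)
$V{\left(s \right)} = - \frac{4 s}{9}$
$\frac{1}{V{\left(-1 \right)} 9} = \frac{1}{\left(- \frac{4}{9}\right) \left(-1\right) 9} = \frac{1}{\frac{4}{9} \cdot 9} = \frac{1}{4}$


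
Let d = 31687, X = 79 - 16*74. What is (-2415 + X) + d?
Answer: 28167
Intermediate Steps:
X = -1105 (X = 79 - 1184 = -1105)
(-2415 + X) + d = (-2415 - 1105) + 31687 = -3520 + 31687 = 28167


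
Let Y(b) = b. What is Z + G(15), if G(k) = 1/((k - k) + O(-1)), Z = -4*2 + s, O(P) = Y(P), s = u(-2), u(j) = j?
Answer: -11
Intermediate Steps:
s = -2
O(P) = P
Z = -10 (Z = -4*2 - 2 = -8 - 2 = -10)
G(k) = -1 (G(k) = 1/((k - k) - 1) = 1/(0 - 1) = 1/(-1) = -1)
Z + G(15) = -10 - 1 = -11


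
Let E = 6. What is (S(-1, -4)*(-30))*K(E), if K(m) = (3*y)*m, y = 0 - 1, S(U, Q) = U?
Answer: -540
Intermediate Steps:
y = -1
K(m) = -3*m (K(m) = (3*(-1))*m = -3*m)
(S(-1, -4)*(-30))*K(E) = (-1*(-30))*(-3*6) = 30*(-18) = -540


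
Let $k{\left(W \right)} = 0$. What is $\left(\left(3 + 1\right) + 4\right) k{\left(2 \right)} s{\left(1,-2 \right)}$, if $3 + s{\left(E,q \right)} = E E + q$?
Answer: $0$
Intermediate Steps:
$s{\left(E,q \right)} = -3 + q + E^{2}$ ($s{\left(E,q \right)} = -3 + \left(E E + q\right) = -3 + \left(E^{2} + q\right) = -3 + \left(q + E^{2}\right) = -3 + q + E^{2}$)
$\left(\left(3 + 1\right) + 4\right) k{\left(2 \right)} s{\left(1,-2 \right)} = \left(\left(3 + 1\right) + 4\right) 0 \left(-3 - 2 + 1^{2}\right) = \left(4 + 4\right) 0 \left(-3 - 2 + 1\right) = 8 \cdot 0 \left(-4\right) = 0 \left(-4\right) = 0$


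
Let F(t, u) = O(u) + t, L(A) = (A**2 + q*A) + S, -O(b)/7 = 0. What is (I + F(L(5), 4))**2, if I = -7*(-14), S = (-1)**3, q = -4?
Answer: 10404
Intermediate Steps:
O(b) = 0 (O(b) = -7*0 = 0)
S = -1
L(A) = -1 + A**2 - 4*A (L(A) = (A**2 - 4*A) - 1 = -1 + A**2 - 4*A)
F(t, u) = t (F(t, u) = 0 + t = t)
I = 98
(I + F(L(5), 4))**2 = (98 + (-1 + 5**2 - 4*5))**2 = (98 + (-1 + 25 - 20))**2 = (98 + 4)**2 = 102**2 = 10404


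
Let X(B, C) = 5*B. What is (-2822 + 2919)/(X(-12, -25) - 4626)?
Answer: -97/4686 ≈ -0.020700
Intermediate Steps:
(-2822 + 2919)/(X(-12, -25) - 4626) = (-2822 + 2919)/(5*(-12) - 4626) = 97/(-60 - 4626) = 97/(-4686) = 97*(-1/4686) = -97/4686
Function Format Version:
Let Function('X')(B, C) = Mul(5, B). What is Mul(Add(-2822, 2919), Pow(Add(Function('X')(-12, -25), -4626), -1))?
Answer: Rational(-97, 4686) ≈ -0.020700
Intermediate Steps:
Mul(Add(-2822, 2919), Pow(Add(Function('X')(-12, -25), -4626), -1)) = Mul(Add(-2822, 2919), Pow(Add(Mul(5, -12), -4626), -1)) = Mul(97, Pow(Add(-60, -4626), -1)) = Mul(97, Pow(-4686, -1)) = Mul(97, Rational(-1, 4686)) = Rational(-97, 4686)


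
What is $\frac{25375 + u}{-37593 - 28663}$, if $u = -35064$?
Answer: $\frac{9689}{66256} \approx 0.14624$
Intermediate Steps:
$\frac{25375 + u}{-37593 - 28663} = \frac{25375 - 35064}{-37593 - 28663} = - \frac{9689}{-66256} = \left(-9689\right) \left(- \frac{1}{66256}\right) = \frac{9689}{66256}$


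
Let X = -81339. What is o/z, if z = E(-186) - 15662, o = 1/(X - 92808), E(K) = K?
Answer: 1/2759881656 ≈ 3.6233e-10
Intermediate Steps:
o = -1/174147 (o = 1/(-81339 - 92808) = 1/(-174147) = -1/174147 ≈ -5.7423e-6)
z = -15848 (z = -186 - 15662 = -15848)
o/z = -1/174147/(-15848) = -1/174147*(-1/15848) = 1/2759881656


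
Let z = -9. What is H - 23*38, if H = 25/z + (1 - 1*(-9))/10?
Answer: -7882/9 ≈ -875.78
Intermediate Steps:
H = -16/9 (H = 25/(-9) + (1 - 1*(-9))/10 = 25*(-1/9) + (1 + 9)*(1/10) = -25/9 + 10*(1/10) = -25/9 + 1 = -16/9 ≈ -1.7778)
H - 23*38 = -16/9 - 23*38 = -16/9 - 874 = -7882/9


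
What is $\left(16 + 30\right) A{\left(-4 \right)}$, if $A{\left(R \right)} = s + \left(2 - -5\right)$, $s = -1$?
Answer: $276$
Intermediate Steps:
$A{\left(R \right)} = 6$ ($A{\left(R \right)} = -1 + \left(2 - -5\right) = -1 + \left(2 + 5\right) = -1 + 7 = 6$)
$\left(16 + 30\right) A{\left(-4 \right)} = \left(16 + 30\right) 6 = 46 \cdot 6 = 276$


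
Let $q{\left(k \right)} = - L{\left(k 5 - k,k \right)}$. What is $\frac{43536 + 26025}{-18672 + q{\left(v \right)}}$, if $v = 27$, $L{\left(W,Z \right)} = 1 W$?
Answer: $- \frac{23187}{6260} \approx -3.704$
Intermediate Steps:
$L{\left(W,Z \right)} = W$
$q{\left(k \right)} = - 4 k$ ($q{\left(k \right)} = - (k 5 - k) = - (5 k - k) = - 4 k$)
$\frac{43536 + 26025}{-18672 + q{\left(v \right)}} = \frac{43536 + 26025}{-18672 - 108} = \frac{69561}{-18672 - 108} = \frac{69561}{-18780} = 69561 \left(- \frac{1}{18780}\right) = - \frac{23187}{6260}$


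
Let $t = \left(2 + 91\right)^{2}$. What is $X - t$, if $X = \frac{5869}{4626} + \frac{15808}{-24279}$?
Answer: $- \frac{323780025601}{37438218} \approx -8648.4$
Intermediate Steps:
$t = 8649$ ($t = 93^{2} = 8649$)
$X = \frac{23121881}{37438218}$ ($X = 5869 \cdot \frac{1}{4626} + 15808 \left(- \frac{1}{24279}\right) = \frac{5869}{4626} - \frac{15808}{24279} = \frac{23121881}{37438218} \approx 0.6176$)
$X - t = \frac{23121881}{37438218} - 8649 = - \frac{323780025601}{37438218}$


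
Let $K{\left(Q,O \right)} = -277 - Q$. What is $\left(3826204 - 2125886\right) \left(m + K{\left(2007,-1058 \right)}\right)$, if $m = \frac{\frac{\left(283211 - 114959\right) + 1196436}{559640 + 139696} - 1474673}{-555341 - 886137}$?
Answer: $- \frac{27174595924643855679}{7000537907} \approx -3.8818 \cdot 10^{9}$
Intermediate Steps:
$m = \frac{14323479895}{14001075814}$ ($m = \frac{\frac{\left(283211 - 114959\right) + 1196436}{699336} - 1474673}{-1441478} = \left(\left(168252 + 1196436\right) \frac{1}{699336} - 1474673\right) \left(- \frac{1}{1441478}\right) = \left(1364688 \cdot \frac{1}{699336} - 1474673\right) \left(- \frac{1}{1441478}\right) = \left(\frac{18954}{9713} - 1474673\right) \left(- \frac{1}{1441478}\right) = \left(- \frac{14323479895}{9713}\right) \left(- \frac{1}{1441478}\right) = \frac{14323479895}{14001075814} \approx 1.023$)
$\left(3826204 - 2125886\right) \left(m + K{\left(2007,-1058 \right)}\right) = \left(3826204 - 2125886\right) \left(\frac{14323479895}{14001075814} - 2284\right) = 1700318 \left(\frac{14323479895}{14001075814} - 2284\right) = 1700318 \left(- \frac{31964133679281}{14001075814}\right) = - \frac{27174595924643855679}{7000537907}$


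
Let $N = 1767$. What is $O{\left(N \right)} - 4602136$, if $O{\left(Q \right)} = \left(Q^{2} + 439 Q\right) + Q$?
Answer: $-702367$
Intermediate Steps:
$O{\left(Q \right)} = Q^{2} + 440 Q$
$O{\left(N \right)} - 4602136 = 1767 \left(440 + 1767\right) - 4602136 = 1767 \cdot 2207 - 4602136 = 3899769 - 4602136 = -702367$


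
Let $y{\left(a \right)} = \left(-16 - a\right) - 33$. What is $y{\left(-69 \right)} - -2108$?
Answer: $2128$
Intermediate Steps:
$y{\left(a \right)} = -49 - a$
$y{\left(-69 \right)} - -2108 = \left(-49 - -69\right) - -2108 = \left(-49 + 69\right) + 2108 = 20 + 2108 = 2128$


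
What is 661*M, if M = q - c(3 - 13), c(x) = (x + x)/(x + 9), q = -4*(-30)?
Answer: 66100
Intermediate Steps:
q = 120
c(x) = 2*x/(9 + x) (c(x) = (2*x)/(9 + x) = 2*x/(9 + x))
M = 100 (M = 120 - 2*(3 - 13)/(9 + (3 - 13)) = 120 - 2*(-10)/(9 - 10) = 120 - 2*(-10)/(-1) = 120 - 2*(-10)*(-1) = 120 - 1*20 = 120 - 20 = 100)
661*M = 661*100 = 66100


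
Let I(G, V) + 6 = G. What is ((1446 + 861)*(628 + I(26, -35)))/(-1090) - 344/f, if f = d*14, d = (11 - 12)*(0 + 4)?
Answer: -5208841/3815 ≈ -1365.4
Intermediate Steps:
d = -4 (d = -1*4 = -4)
I(G, V) = -6 + G
f = -56 (f = -4*14 = -56)
((1446 + 861)*(628 + I(26, -35)))/(-1090) - 344/f = ((1446 + 861)*(628 + (-6 + 26)))/(-1090) - 344/(-56) = (2307*(628 + 20))*(-1/1090) - 344*(-1/56) = (2307*648)*(-1/1090) + 43/7 = 1494936*(-1/1090) + 43/7 = -747468/545 + 43/7 = -5208841/3815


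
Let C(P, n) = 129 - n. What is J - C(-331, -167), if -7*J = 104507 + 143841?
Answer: -250420/7 ≈ -35774.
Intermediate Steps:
J = -248348/7 (J = -(104507 + 143841)/7 = -⅐*248348 = -248348/7 ≈ -35478.)
J - C(-331, -167) = -248348/7 - (129 - 1*(-167)) = -248348/7 - (129 + 167) = -248348/7 - 1*296 = -248348/7 - 296 = -250420/7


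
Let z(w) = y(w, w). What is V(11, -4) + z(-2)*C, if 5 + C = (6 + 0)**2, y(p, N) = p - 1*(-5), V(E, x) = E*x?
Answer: 49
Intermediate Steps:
y(p, N) = 5 + p (y(p, N) = p + 5 = 5 + p)
z(w) = 5 + w
C = 31 (C = -5 + (6 + 0)**2 = -5 + 6**2 = -5 + 36 = 31)
V(11, -4) + z(-2)*C = 11*(-4) + (5 - 2)*31 = -44 + 3*31 = -44 + 93 = 49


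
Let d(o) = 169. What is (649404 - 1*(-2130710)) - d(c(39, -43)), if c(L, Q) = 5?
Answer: 2779945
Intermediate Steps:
(649404 - 1*(-2130710)) - d(c(39, -43)) = (649404 - 1*(-2130710)) - 1*169 = (649404 + 2130710) - 169 = 2780114 - 169 = 2779945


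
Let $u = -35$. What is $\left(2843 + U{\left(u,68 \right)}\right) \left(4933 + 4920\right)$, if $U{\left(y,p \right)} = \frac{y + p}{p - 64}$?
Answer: $\frac{112373465}{4} \approx 2.8093 \cdot 10^{7}$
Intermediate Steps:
$U{\left(y,p \right)} = \frac{p + y}{-64 + p}$
$\left(2843 + U{\left(u,68 \right)}\right) \left(4933 + 4920\right) = \left(2843 + \frac{68 - 35}{-64 + 68}\right) \left(4933 + 4920\right) = \left(2843 + \frac{1}{4} \cdot 33\right) 9853 = \left(2843 + \frac{33}{4}\right) 9853 = \frac{11405}{4} \cdot 9853 = \frac{112373465}{4}$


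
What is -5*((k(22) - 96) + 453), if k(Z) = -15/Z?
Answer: -39195/22 ≈ -1781.6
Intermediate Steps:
-5*((k(22) - 96) + 453) = -5*((-15/22 - 96) + 453) = -5*(-2127/22 + 453) = -5*7839/22 = -39195/22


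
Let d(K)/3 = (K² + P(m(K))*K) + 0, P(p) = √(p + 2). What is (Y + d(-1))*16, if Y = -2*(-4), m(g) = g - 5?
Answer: 176 - 96*I ≈ 176.0 - 96.0*I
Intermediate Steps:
m(g) = -5 + g
P(p) = √(2 + p)
Y = 8
d(K) = 3*K² + 3*K*√(-3 + K) (d(K) = 3*((K² + √(2 + (-5 + K))*K) + 0) = 3*((K² + √(-3 + K)*K) + 0) = 3*((K² + K*√(-3 + K)) + 0) = 3*(K² + K*√(-3 + K)) = 3*K² + 3*K*√(-3 + K))
(Y + d(-1))*16 = (8 + 3*(-1)*(-1 + √(-3 - 1)))*16 = (8 + 3*(-1)*(-1 + √(-4)))*16 = (8 + 3*(-1)*(-1 + 2*I))*16 = (8 + (3 - 6*I))*16 = (11 - 6*I)*16 = 176 - 96*I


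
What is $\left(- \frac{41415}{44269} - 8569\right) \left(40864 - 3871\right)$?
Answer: $- \frac{14034495934668}{44269} \approx -3.1703 \cdot 10^{8}$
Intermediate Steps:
$\left(- \frac{41415}{44269} - 8569\right) \left(40864 - 3871\right) = \left(\left(-41415\right) \frac{1}{44269} - 8569\right) 36993 = \left(- \frac{41415}{44269} - 8569\right) 36993 = \left(- \frac{379382476}{44269}\right) 36993 = - \frac{14034495934668}{44269}$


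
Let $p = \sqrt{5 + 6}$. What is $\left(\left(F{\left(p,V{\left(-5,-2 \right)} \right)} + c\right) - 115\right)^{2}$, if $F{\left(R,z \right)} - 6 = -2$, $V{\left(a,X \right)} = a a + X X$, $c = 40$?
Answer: $5041$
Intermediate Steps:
$p = \sqrt{11} \approx 3.3166$
$V{\left(a,X \right)} = X^{2} + a^{2}$ ($V{\left(a,X \right)} = a^{2} + X^{2} = X^{2} + a^{2}$)
$F{\left(R,z \right)} = 4$ ($F{\left(R,z \right)} = 6 - 2 = 4$)
$\left(\left(F{\left(p,V{\left(-5,-2 \right)} \right)} + c\right) - 115\right)^{2} = \left(\left(4 + 40\right) - 115\right)^{2} = \left(44 - 115\right)^{2} = \left(-71\right)^{2} = 5041$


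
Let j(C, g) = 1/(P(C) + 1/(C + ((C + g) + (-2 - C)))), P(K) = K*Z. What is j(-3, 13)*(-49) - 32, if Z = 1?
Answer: -344/23 ≈ -14.957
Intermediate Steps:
P(K) = K (P(K) = K*1 = K)
j(C, g) = 1/(C + 1/(-2 + C + g)) (j(C, g) = 1/(C + 1/(C + ((C + g) + (-2 - C)))) = 1/(C + 1/(C + (-2 + g))) = 1/(C + 1/(-2 + C + g)))
j(-3, 13)*(-49) - 32 = ((-2 - 3 + 13)/(1 + (-3)**2 - 2*(-3) - 3*13))*(-49) - 32 = (8/(1 + 9 + 6 - 39))*(-49) - 32 = (8/(-23))*(-49) - 32 = -1/23*8*(-49) - 32 = -8/23*(-49) - 32 = 392/23 - 32 = -344/23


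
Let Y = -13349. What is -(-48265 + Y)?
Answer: 61614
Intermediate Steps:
-(-48265 + Y) = -(-48265 - 13349) = -1*(-61614) = 61614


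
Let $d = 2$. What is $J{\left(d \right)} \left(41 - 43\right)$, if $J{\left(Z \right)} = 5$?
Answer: $-10$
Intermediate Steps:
$J{\left(d \right)} \left(41 - 43\right) = 5 \left(41 - 43\right) = 5 \left(-2\right) = -10$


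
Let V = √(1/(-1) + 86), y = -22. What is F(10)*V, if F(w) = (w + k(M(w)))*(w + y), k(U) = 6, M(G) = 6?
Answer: -192*√85 ≈ -1770.2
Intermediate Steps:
V = √85 (V = √(-1 + 86) = √85 ≈ 9.2195)
F(w) = (-22 + w)*(6 + w) (F(w) = (w + 6)*(w - 22) = (6 + w)*(-22 + w) = (-22 + w)*(6 + w))
F(10)*V = (-132 + 10² - 16*10)*√85 = (-132 + 100 - 160)*√85 = -192*√85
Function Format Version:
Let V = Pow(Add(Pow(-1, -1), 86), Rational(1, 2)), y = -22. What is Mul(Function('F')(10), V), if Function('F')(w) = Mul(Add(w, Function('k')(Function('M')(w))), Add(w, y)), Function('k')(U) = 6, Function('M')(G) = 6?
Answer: Mul(-192, Pow(85, Rational(1, 2))) ≈ -1770.2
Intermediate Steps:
V = Pow(85, Rational(1, 2)) (V = Pow(Add(-1, 86), Rational(1, 2)) = Pow(85, Rational(1, 2)) ≈ 9.2195)
Function('F')(w) = Mul(Add(-22, w), Add(6, w)) (Function('F')(w) = Mul(Add(w, 6), Add(w, -22)) = Mul(Add(6, w), Add(-22, w)) = Mul(Add(-22, w), Add(6, w)))
Mul(Function('F')(10), V) = Mul(Add(-132, Pow(10, 2), Mul(-16, 10)), Pow(85, Rational(1, 2))) = Mul(Add(-132, 100, -160), Pow(85, Rational(1, 2))) = Mul(-192, Pow(85, Rational(1, 2)))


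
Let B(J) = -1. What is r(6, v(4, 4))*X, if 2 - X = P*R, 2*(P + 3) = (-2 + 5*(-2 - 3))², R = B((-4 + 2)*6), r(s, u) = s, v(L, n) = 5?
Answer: 2181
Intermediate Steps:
R = -1
P = 723/2 (P = -3 + (-2 + 5*(-2 - 3))²/2 = -3 + (-2 + 5*(-5))²/2 = -3 + (-2 - 25)²/2 = -3 + (½)*(-27)² = -3 + (½)*729 = -3 + 729/2 = 723/2 ≈ 361.50)
X = 727/2 (X = 2 - 723*(-1)/2 = 2 - 1*(-723/2) = 2 + 723/2 = 727/2 ≈ 363.50)
r(6, v(4, 4))*X = 6*(727/2) = 2181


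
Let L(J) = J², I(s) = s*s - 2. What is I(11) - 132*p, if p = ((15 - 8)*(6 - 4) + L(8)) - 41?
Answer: -4765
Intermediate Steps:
I(s) = -2 + s² (I(s) = s² - 2 = -2 + s²)
p = 37 (p = ((15 - 8)*(6 - 4) + 8²) - 41 = (7*2 + 64) - 41 = (14 + 64) - 41 = 78 - 41 = 37)
I(11) - 132*p = (-2 + 11²) - 132*37 = (-2 + 121) - 4884 = 119 - 4884 = -4765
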